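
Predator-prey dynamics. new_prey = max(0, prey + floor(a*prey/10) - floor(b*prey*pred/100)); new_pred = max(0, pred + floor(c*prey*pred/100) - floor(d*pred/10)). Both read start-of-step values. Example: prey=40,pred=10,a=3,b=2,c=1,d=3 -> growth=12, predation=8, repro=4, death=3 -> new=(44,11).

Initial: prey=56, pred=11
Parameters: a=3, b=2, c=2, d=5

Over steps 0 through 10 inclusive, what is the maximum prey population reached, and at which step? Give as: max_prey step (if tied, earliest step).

Answer: 60 1

Derivation:
Step 1: prey: 56+16-12=60; pred: 11+12-5=18
Step 2: prey: 60+18-21=57; pred: 18+21-9=30
Step 3: prey: 57+17-34=40; pred: 30+34-15=49
Step 4: prey: 40+12-39=13; pred: 49+39-24=64
Step 5: prey: 13+3-16=0; pred: 64+16-32=48
Step 6: prey: 0+0-0=0; pred: 48+0-24=24
Step 7: prey: 0+0-0=0; pred: 24+0-12=12
Step 8: prey: 0+0-0=0; pred: 12+0-6=6
Step 9: prey: 0+0-0=0; pred: 6+0-3=3
Step 10: prey: 0+0-0=0; pred: 3+0-1=2
Max prey = 60 at step 1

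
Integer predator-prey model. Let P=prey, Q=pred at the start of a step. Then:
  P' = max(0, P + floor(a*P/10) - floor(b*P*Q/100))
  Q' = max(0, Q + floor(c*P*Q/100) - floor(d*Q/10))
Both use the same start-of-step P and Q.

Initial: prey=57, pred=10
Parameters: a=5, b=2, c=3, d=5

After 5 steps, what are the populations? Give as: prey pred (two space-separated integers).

Step 1: prey: 57+28-11=74; pred: 10+17-5=22
Step 2: prey: 74+37-32=79; pred: 22+48-11=59
Step 3: prey: 79+39-93=25; pred: 59+139-29=169
Step 4: prey: 25+12-84=0; pred: 169+126-84=211
Step 5: prey: 0+0-0=0; pred: 211+0-105=106

Answer: 0 106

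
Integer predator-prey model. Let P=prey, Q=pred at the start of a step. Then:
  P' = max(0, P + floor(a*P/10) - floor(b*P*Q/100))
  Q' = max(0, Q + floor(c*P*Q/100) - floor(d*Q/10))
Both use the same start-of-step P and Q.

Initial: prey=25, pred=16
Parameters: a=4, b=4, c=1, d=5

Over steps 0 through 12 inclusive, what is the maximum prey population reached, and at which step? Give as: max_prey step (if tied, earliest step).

Answer: 227 12

Derivation:
Step 1: prey: 25+10-16=19; pred: 16+4-8=12
Step 2: prey: 19+7-9=17; pred: 12+2-6=8
Step 3: prey: 17+6-5=18; pred: 8+1-4=5
Step 4: prey: 18+7-3=22; pred: 5+0-2=3
Step 5: prey: 22+8-2=28; pred: 3+0-1=2
Step 6: prey: 28+11-2=37; pred: 2+0-1=1
Step 7: prey: 37+14-1=50; pred: 1+0-0=1
Step 8: prey: 50+20-2=68; pred: 1+0-0=1
Step 9: prey: 68+27-2=93; pred: 1+0-0=1
Step 10: prey: 93+37-3=127; pred: 1+0-0=1
Step 11: prey: 127+50-5=172; pred: 1+1-0=2
Step 12: prey: 172+68-13=227; pred: 2+3-1=4
Max prey = 227 at step 12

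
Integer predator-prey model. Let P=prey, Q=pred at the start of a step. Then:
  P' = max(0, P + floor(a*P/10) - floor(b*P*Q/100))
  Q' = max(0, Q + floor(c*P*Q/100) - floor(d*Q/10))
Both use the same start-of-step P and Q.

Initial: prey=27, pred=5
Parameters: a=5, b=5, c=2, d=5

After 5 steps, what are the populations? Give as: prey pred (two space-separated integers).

Answer: 53 19

Derivation:
Step 1: prey: 27+13-6=34; pred: 5+2-2=5
Step 2: prey: 34+17-8=43; pred: 5+3-2=6
Step 3: prey: 43+21-12=52; pred: 6+5-3=8
Step 4: prey: 52+26-20=58; pred: 8+8-4=12
Step 5: prey: 58+29-34=53; pred: 12+13-6=19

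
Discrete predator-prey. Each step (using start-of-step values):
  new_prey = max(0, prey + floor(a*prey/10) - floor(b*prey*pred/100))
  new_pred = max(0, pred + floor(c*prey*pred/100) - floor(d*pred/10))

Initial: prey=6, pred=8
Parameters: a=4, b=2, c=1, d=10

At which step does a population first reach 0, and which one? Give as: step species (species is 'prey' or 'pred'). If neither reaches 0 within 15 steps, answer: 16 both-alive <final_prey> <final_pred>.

Step 1: prey: 6+2-0=8; pred: 8+0-8=0
First extinction: pred at step 1

Answer: 1 pred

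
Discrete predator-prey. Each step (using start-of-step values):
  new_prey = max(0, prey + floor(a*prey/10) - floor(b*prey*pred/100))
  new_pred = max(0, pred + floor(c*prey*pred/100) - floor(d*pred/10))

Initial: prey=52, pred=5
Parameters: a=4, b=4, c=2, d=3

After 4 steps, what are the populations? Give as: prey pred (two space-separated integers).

Step 1: prey: 52+20-10=62; pred: 5+5-1=9
Step 2: prey: 62+24-22=64; pred: 9+11-2=18
Step 3: prey: 64+25-46=43; pred: 18+23-5=36
Step 4: prey: 43+17-61=0; pred: 36+30-10=56

Answer: 0 56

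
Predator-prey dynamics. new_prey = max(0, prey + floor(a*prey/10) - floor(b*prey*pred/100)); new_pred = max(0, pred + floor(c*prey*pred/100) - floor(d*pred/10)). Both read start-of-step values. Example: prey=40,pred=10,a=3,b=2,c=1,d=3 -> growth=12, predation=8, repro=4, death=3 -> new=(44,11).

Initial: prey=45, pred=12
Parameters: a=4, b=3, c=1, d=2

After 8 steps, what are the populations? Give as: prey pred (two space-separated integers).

Answer: 3 20

Derivation:
Step 1: prey: 45+18-16=47; pred: 12+5-2=15
Step 2: prey: 47+18-21=44; pred: 15+7-3=19
Step 3: prey: 44+17-25=36; pred: 19+8-3=24
Step 4: prey: 36+14-25=25; pred: 24+8-4=28
Step 5: prey: 25+10-21=14; pred: 28+7-5=30
Step 6: prey: 14+5-12=7; pred: 30+4-6=28
Step 7: prey: 7+2-5=4; pred: 28+1-5=24
Step 8: prey: 4+1-2=3; pred: 24+0-4=20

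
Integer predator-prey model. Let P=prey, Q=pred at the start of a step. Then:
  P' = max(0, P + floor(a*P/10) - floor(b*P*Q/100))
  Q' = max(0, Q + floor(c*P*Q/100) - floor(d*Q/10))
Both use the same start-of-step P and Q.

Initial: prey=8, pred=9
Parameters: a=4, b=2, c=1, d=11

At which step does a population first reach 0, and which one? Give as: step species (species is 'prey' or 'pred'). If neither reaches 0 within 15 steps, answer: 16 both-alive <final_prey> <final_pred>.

Step 1: prey: 8+3-1=10; pred: 9+0-9=0
First extinction: pred at step 1

Answer: 1 pred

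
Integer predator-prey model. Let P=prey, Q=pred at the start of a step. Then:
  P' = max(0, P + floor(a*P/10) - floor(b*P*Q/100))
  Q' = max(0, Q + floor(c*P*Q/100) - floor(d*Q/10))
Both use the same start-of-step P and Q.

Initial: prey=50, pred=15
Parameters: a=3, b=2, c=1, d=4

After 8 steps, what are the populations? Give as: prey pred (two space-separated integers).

Answer: 30 16

Derivation:
Step 1: prey: 50+15-15=50; pred: 15+7-6=16
Step 2: prey: 50+15-16=49; pred: 16+8-6=18
Step 3: prey: 49+14-17=46; pred: 18+8-7=19
Step 4: prey: 46+13-17=42; pred: 19+8-7=20
Step 5: prey: 42+12-16=38; pred: 20+8-8=20
Step 6: prey: 38+11-15=34; pred: 20+7-8=19
Step 7: prey: 34+10-12=32; pred: 19+6-7=18
Step 8: prey: 32+9-11=30; pred: 18+5-7=16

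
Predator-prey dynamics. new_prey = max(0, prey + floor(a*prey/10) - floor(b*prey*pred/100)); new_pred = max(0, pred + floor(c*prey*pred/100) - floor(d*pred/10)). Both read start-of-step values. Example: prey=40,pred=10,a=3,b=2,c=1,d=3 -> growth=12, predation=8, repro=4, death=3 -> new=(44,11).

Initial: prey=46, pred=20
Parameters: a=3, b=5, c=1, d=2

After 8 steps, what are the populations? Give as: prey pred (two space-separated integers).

Step 1: prey: 46+13-46=13; pred: 20+9-4=25
Step 2: prey: 13+3-16=0; pred: 25+3-5=23
Step 3: prey: 0+0-0=0; pred: 23+0-4=19
Step 4: prey: 0+0-0=0; pred: 19+0-3=16
Step 5: prey: 0+0-0=0; pred: 16+0-3=13
Step 6: prey: 0+0-0=0; pred: 13+0-2=11
Step 7: prey: 0+0-0=0; pred: 11+0-2=9
Step 8: prey: 0+0-0=0; pred: 9+0-1=8

Answer: 0 8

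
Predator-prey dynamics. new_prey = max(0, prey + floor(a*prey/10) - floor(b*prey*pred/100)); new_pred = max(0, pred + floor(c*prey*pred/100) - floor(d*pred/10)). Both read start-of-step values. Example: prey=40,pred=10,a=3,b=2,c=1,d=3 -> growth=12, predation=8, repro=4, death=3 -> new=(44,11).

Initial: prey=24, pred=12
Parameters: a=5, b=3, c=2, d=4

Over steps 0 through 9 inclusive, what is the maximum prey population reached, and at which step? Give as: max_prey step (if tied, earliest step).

Answer: 34 3

Derivation:
Step 1: prey: 24+12-8=28; pred: 12+5-4=13
Step 2: prey: 28+14-10=32; pred: 13+7-5=15
Step 3: prey: 32+16-14=34; pred: 15+9-6=18
Step 4: prey: 34+17-18=33; pred: 18+12-7=23
Step 5: prey: 33+16-22=27; pred: 23+15-9=29
Step 6: prey: 27+13-23=17; pred: 29+15-11=33
Step 7: prey: 17+8-16=9; pred: 33+11-13=31
Step 8: prey: 9+4-8=5; pred: 31+5-12=24
Step 9: prey: 5+2-3=4; pred: 24+2-9=17
Max prey = 34 at step 3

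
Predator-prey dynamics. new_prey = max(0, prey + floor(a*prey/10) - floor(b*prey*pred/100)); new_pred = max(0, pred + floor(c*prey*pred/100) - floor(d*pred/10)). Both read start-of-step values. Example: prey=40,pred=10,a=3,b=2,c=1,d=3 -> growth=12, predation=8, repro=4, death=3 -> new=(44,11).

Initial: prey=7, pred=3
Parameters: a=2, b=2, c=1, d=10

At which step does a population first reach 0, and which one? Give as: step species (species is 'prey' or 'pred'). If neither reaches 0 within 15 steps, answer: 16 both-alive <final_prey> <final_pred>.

Answer: 1 pred

Derivation:
Step 1: prey: 7+1-0=8; pred: 3+0-3=0
First extinction: pred at step 1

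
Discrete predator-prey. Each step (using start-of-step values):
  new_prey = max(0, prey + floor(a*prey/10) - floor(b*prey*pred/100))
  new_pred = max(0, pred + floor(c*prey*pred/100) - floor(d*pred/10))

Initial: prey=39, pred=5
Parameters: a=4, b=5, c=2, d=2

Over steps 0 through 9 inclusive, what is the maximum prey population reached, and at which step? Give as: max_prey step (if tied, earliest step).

Answer: 48 2

Derivation:
Step 1: prey: 39+15-9=45; pred: 5+3-1=7
Step 2: prey: 45+18-15=48; pred: 7+6-1=12
Step 3: prey: 48+19-28=39; pred: 12+11-2=21
Step 4: prey: 39+15-40=14; pred: 21+16-4=33
Step 5: prey: 14+5-23=0; pred: 33+9-6=36
Step 6: prey: 0+0-0=0; pred: 36+0-7=29
Step 7: prey: 0+0-0=0; pred: 29+0-5=24
Step 8: prey: 0+0-0=0; pred: 24+0-4=20
Step 9: prey: 0+0-0=0; pred: 20+0-4=16
Max prey = 48 at step 2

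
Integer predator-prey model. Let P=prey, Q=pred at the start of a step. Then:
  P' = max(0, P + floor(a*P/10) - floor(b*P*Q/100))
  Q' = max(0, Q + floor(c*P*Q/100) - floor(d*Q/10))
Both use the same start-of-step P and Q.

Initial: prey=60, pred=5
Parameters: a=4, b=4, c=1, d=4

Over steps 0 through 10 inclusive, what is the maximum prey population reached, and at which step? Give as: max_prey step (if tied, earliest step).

Answer: 90 3

Derivation:
Step 1: prey: 60+24-12=72; pred: 5+3-2=6
Step 2: prey: 72+28-17=83; pred: 6+4-2=8
Step 3: prey: 83+33-26=90; pred: 8+6-3=11
Step 4: prey: 90+36-39=87; pred: 11+9-4=16
Step 5: prey: 87+34-55=66; pred: 16+13-6=23
Step 6: prey: 66+26-60=32; pred: 23+15-9=29
Step 7: prey: 32+12-37=7; pred: 29+9-11=27
Step 8: prey: 7+2-7=2; pred: 27+1-10=18
Step 9: prey: 2+0-1=1; pred: 18+0-7=11
Step 10: prey: 1+0-0=1; pred: 11+0-4=7
Max prey = 90 at step 3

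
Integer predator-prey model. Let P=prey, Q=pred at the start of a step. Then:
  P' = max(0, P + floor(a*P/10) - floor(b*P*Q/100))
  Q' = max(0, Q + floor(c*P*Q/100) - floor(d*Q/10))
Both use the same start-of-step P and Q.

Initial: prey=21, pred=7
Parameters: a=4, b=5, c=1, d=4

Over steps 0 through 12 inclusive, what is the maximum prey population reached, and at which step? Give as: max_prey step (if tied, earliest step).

Answer: 84 10

Derivation:
Step 1: prey: 21+8-7=22; pred: 7+1-2=6
Step 2: prey: 22+8-6=24; pred: 6+1-2=5
Step 3: prey: 24+9-6=27; pred: 5+1-2=4
Step 4: prey: 27+10-5=32; pred: 4+1-1=4
Step 5: prey: 32+12-6=38; pred: 4+1-1=4
Step 6: prey: 38+15-7=46; pred: 4+1-1=4
Step 7: prey: 46+18-9=55; pred: 4+1-1=4
Step 8: prey: 55+22-11=66; pred: 4+2-1=5
Step 9: prey: 66+26-16=76; pred: 5+3-2=6
Step 10: prey: 76+30-22=84; pred: 6+4-2=8
Step 11: prey: 84+33-33=84; pred: 8+6-3=11
Step 12: prey: 84+33-46=71; pred: 11+9-4=16
Max prey = 84 at step 10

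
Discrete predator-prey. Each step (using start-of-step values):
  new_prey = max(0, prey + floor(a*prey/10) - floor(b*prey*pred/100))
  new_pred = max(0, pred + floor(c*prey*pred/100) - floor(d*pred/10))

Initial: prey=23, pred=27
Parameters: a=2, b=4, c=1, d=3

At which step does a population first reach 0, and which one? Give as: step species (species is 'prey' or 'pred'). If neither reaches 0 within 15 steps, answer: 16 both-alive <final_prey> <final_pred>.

Step 1: prey: 23+4-24=3; pred: 27+6-8=25
Step 2: prey: 3+0-3=0; pred: 25+0-7=18
First extinction: prey at step 2

Answer: 2 prey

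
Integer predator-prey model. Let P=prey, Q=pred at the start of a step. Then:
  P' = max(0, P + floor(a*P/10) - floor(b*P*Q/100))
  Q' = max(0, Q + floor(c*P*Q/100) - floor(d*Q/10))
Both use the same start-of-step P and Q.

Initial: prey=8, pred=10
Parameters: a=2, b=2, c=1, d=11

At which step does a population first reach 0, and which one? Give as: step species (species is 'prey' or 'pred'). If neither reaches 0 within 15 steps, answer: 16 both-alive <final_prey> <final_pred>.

Answer: 1 pred

Derivation:
Step 1: prey: 8+1-1=8; pred: 10+0-11=0
First extinction: pred at step 1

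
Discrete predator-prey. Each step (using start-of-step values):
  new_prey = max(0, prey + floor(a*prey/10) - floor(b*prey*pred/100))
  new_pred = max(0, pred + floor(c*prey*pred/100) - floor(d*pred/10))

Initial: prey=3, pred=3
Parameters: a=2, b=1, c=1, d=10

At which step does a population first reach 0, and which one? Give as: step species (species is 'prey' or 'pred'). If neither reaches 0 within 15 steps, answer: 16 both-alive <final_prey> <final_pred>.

Step 1: prey: 3+0-0=3; pred: 3+0-3=0
First extinction: pred at step 1

Answer: 1 pred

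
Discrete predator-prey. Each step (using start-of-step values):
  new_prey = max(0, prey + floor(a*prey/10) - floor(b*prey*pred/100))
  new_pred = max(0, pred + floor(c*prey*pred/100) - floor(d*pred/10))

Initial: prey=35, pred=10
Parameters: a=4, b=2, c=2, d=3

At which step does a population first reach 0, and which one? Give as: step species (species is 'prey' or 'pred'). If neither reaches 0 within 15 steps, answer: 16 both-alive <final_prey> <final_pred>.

Step 1: prey: 35+14-7=42; pred: 10+7-3=14
Step 2: prey: 42+16-11=47; pred: 14+11-4=21
Step 3: prey: 47+18-19=46; pred: 21+19-6=34
Step 4: prey: 46+18-31=33; pred: 34+31-10=55
Step 5: prey: 33+13-36=10; pred: 55+36-16=75
Step 6: prey: 10+4-15=0; pred: 75+15-22=68
First extinction: prey at step 6

Answer: 6 prey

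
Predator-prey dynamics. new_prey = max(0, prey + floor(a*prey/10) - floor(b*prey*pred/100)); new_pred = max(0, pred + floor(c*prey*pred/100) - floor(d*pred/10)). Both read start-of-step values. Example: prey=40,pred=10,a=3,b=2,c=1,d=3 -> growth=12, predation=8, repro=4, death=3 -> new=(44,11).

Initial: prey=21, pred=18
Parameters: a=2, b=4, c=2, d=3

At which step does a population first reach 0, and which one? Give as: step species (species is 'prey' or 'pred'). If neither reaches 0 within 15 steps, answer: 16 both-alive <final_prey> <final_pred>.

Step 1: prey: 21+4-15=10; pred: 18+7-5=20
Step 2: prey: 10+2-8=4; pred: 20+4-6=18
Step 3: prey: 4+0-2=2; pred: 18+1-5=14
Step 4: prey: 2+0-1=1; pred: 14+0-4=10
Step 5: prey: 1+0-0=1; pred: 10+0-3=7
Step 6: prey: 1+0-0=1; pred: 7+0-2=5
Step 7: prey: 1+0-0=1; pred: 5+0-1=4
Step 8: prey: 1+0-0=1; pred: 4+0-1=3
Step 9: prey: 1+0-0=1; pred: 3+0-0=3
Steps 10-15: state stable at prey=1, pred=3 (no change)
No extinction within 15 steps

Answer: 16 both-alive 1 3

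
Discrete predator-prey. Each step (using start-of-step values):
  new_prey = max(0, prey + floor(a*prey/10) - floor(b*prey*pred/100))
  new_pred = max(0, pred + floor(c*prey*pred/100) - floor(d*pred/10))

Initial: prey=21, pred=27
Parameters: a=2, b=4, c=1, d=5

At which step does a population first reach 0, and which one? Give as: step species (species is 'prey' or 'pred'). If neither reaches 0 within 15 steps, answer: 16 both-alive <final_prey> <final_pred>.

Step 1: prey: 21+4-22=3; pred: 27+5-13=19
Step 2: prey: 3+0-2=1; pred: 19+0-9=10
Step 3: prey: 1+0-0=1; pred: 10+0-5=5
Step 4: prey: 1+0-0=1; pred: 5+0-2=3
Step 5: prey: 1+0-0=1; pred: 3+0-1=2
Step 6: prey: 1+0-0=1; pred: 2+0-1=1
Step 7: prey: 1+0-0=1; pred: 1+0-0=1
Steps 8-15: state stable at prey=1, pred=1 (no change)
No extinction within 15 steps

Answer: 16 both-alive 1 1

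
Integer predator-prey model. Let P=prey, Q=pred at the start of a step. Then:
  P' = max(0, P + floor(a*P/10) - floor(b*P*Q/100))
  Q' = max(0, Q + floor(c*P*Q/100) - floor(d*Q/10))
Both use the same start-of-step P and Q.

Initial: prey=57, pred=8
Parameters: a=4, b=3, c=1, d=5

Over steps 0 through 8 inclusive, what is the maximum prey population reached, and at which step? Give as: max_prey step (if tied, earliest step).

Answer: 93 4

Derivation:
Step 1: prey: 57+22-13=66; pred: 8+4-4=8
Step 2: prey: 66+26-15=77; pred: 8+5-4=9
Step 3: prey: 77+30-20=87; pred: 9+6-4=11
Step 4: prey: 87+34-28=93; pred: 11+9-5=15
Step 5: prey: 93+37-41=89; pred: 15+13-7=21
Step 6: prey: 89+35-56=68; pred: 21+18-10=29
Step 7: prey: 68+27-59=36; pred: 29+19-14=34
Step 8: prey: 36+14-36=14; pred: 34+12-17=29
Max prey = 93 at step 4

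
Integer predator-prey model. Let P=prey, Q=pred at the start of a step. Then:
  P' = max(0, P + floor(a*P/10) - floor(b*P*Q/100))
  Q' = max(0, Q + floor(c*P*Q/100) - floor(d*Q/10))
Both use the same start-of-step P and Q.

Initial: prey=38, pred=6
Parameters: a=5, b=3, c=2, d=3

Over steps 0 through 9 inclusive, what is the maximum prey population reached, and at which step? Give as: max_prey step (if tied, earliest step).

Step 1: prey: 38+19-6=51; pred: 6+4-1=9
Step 2: prey: 51+25-13=63; pred: 9+9-2=16
Step 3: prey: 63+31-30=64; pred: 16+20-4=32
Step 4: prey: 64+32-61=35; pred: 32+40-9=63
Step 5: prey: 35+17-66=0; pred: 63+44-18=89
Step 6: prey: 0+0-0=0; pred: 89+0-26=63
Step 7: prey: 0+0-0=0; pred: 63+0-18=45
Step 8: prey: 0+0-0=0; pred: 45+0-13=32
Step 9: prey: 0+0-0=0; pred: 32+0-9=23
Max prey = 64 at step 3

Answer: 64 3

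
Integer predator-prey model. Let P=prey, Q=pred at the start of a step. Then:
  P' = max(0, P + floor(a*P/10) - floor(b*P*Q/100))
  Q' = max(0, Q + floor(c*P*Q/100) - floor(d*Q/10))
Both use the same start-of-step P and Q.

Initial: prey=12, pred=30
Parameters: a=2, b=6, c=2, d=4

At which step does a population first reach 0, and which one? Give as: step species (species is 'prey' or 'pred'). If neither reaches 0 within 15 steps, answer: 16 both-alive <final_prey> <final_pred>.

Step 1: prey: 12+2-21=0; pred: 30+7-12=25
First extinction: prey at step 1

Answer: 1 prey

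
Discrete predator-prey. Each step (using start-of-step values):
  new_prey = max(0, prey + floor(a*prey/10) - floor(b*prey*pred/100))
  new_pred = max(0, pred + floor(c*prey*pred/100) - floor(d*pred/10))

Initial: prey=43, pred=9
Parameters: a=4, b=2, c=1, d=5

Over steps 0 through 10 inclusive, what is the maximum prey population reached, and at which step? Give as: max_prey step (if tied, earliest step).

Step 1: prey: 43+17-7=53; pred: 9+3-4=8
Step 2: prey: 53+21-8=66; pred: 8+4-4=8
Step 3: prey: 66+26-10=82; pred: 8+5-4=9
Step 4: prey: 82+32-14=100; pred: 9+7-4=12
Step 5: prey: 100+40-24=116; pred: 12+12-6=18
Step 6: prey: 116+46-41=121; pred: 18+20-9=29
Step 7: prey: 121+48-70=99; pred: 29+35-14=50
Step 8: prey: 99+39-99=39; pred: 50+49-25=74
Step 9: prey: 39+15-57=0; pred: 74+28-37=65
Step 10: prey: 0+0-0=0; pred: 65+0-32=33
Max prey = 121 at step 6

Answer: 121 6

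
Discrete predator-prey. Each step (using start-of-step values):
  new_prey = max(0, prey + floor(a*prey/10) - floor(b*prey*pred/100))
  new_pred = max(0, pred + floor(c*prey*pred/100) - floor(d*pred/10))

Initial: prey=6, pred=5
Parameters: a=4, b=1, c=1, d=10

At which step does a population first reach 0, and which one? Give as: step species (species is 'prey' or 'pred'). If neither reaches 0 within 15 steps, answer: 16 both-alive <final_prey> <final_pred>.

Answer: 1 pred

Derivation:
Step 1: prey: 6+2-0=8; pred: 5+0-5=0
First extinction: pred at step 1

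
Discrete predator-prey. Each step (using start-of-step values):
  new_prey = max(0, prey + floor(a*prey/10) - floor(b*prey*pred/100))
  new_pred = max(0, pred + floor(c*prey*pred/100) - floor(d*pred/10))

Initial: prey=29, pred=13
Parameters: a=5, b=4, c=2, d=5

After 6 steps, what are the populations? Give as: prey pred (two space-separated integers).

Step 1: prey: 29+14-15=28; pred: 13+7-6=14
Step 2: prey: 28+14-15=27; pred: 14+7-7=14
Step 3: prey: 27+13-15=25; pred: 14+7-7=14
Step 4: prey: 25+12-14=23; pred: 14+7-7=14
Step 5: prey: 23+11-12=22; pred: 14+6-7=13
Step 6: prey: 22+11-11=22; pred: 13+5-6=12

Answer: 22 12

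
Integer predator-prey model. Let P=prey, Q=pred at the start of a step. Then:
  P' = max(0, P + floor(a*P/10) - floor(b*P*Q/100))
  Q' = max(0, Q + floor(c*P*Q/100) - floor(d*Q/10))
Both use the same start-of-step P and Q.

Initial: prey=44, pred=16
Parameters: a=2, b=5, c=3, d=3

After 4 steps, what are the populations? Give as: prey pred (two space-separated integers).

Answer: 0 20

Derivation:
Step 1: prey: 44+8-35=17; pred: 16+21-4=33
Step 2: prey: 17+3-28=0; pred: 33+16-9=40
Step 3: prey: 0+0-0=0; pred: 40+0-12=28
Step 4: prey: 0+0-0=0; pred: 28+0-8=20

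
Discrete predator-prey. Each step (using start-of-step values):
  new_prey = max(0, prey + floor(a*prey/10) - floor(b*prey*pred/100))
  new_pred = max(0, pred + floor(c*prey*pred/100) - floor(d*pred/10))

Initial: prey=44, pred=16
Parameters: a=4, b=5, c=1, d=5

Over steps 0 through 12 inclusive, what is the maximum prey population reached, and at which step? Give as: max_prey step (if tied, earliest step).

Answer: 144 12

Derivation:
Step 1: prey: 44+17-35=26; pred: 16+7-8=15
Step 2: prey: 26+10-19=17; pred: 15+3-7=11
Step 3: prey: 17+6-9=14; pred: 11+1-5=7
Step 4: prey: 14+5-4=15; pred: 7+0-3=4
Step 5: prey: 15+6-3=18; pred: 4+0-2=2
Step 6: prey: 18+7-1=24; pred: 2+0-1=1
Step 7: prey: 24+9-1=32; pred: 1+0-0=1
Step 8: prey: 32+12-1=43; pred: 1+0-0=1
Step 9: prey: 43+17-2=58; pred: 1+0-0=1
Step 10: prey: 58+23-2=79; pred: 1+0-0=1
Step 11: prey: 79+31-3=107; pred: 1+0-0=1
Step 12: prey: 107+42-5=144; pred: 1+1-0=2
Max prey = 144 at step 12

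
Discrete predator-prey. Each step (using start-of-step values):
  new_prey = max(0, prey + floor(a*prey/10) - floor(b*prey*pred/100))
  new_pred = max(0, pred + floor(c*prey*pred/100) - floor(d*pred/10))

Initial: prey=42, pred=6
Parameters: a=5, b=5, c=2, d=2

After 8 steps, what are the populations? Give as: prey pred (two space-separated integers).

Answer: 0 20

Derivation:
Step 1: prey: 42+21-12=51; pred: 6+5-1=10
Step 2: prey: 51+25-25=51; pred: 10+10-2=18
Step 3: prey: 51+25-45=31; pred: 18+18-3=33
Step 4: prey: 31+15-51=0; pred: 33+20-6=47
Step 5: prey: 0+0-0=0; pred: 47+0-9=38
Step 6: prey: 0+0-0=0; pred: 38+0-7=31
Step 7: prey: 0+0-0=0; pred: 31+0-6=25
Step 8: prey: 0+0-0=0; pred: 25+0-5=20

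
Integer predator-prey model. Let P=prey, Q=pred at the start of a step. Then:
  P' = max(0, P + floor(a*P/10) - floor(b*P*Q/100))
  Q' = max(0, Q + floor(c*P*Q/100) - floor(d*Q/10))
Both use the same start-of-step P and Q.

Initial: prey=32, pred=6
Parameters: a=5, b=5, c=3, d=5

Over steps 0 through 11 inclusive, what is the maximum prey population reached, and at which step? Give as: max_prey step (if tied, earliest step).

Step 1: prey: 32+16-9=39; pred: 6+5-3=8
Step 2: prey: 39+19-15=43; pred: 8+9-4=13
Step 3: prey: 43+21-27=37; pred: 13+16-6=23
Step 4: prey: 37+18-42=13; pred: 23+25-11=37
Step 5: prey: 13+6-24=0; pred: 37+14-18=33
Step 6: prey: 0+0-0=0; pred: 33+0-16=17
Step 7: prey: 0+0-0=0; pred: 17+0-8=9
Step 8: prey: 0+0-0=0; pred: 9+0-4=5
Step 9: prey: 0+0-0=0; pred: 5+0-2=3
Step 10: prey: 0+0-0=0; pred: 3+0-1=2
Step 11: prey: 0+0-0=0; pred: 2+0-1=1
Max prey = 43 at step 2

Answer: 43 2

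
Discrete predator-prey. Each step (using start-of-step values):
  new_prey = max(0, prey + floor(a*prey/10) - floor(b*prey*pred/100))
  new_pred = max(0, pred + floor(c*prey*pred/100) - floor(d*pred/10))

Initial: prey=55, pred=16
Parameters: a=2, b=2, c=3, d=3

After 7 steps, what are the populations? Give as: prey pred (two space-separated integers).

Step 1: prey: 55+11-17=49; pred: 16+26-4=38
Step 2: prey: 49+9-37=21; pred: 38+55-11=82
Step 3: prey: 21+4-34=0; pred: 82+51-24=109
Step 4: prey: 0+0-0=0; pred: 109+0-32=77
Step 5: prey: 0+0-0=0; pred: 77+0-23=54
Step 6: prey: 0+0-0=0; pred: 54+0-16=38
Step 7: prey: 0+0-0=0; pred: 38+0-11=27

Answer: 0 27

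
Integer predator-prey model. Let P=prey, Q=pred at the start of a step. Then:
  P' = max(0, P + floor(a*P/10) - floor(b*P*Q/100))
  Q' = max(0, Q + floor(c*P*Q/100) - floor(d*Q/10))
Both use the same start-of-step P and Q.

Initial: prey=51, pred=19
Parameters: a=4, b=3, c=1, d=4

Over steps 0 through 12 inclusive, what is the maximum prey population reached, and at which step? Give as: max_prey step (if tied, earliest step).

Answer: 64 12

Derivation:
Step 1: prey: 51+20-29=42; pred: 19+9-7=21
Step 2: prey: 42+16-26=32; pred: 21+8-8=21
Step 3: prey: 32+12-20=24; pred: 21+6-8=19
Step 4: prey: 24+9-13=20; pred: 19+4-7=16
Step 5: prey: 20+8-9=19; pred: 16+3-6=13
Step 6: prey: 19+7-7=19; pred: 13+2-5=10
Step 7: prey: 19+7-5=21; pred: 10+1-4=7
Step 8: prey: 21+8-4=25; pred: 7+1-2=6
Step 9: prey: 25+10-4=31; pred: 6+1-2=5
Step 10: prey: 31+12-4=39; pred: 5+1-2=4
Step 11: prey: 39+15-4=50; pred: 4+1-1=4
Step 12: prey: 50+20-6=64; pred: 4+2-1=5
Max prey = 64 at step 12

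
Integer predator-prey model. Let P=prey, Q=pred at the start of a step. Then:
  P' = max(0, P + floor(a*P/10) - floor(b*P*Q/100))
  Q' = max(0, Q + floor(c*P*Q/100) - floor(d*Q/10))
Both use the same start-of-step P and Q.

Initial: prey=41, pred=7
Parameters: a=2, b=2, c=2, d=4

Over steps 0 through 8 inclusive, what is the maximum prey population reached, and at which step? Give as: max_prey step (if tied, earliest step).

Answer: 44 1

Derivation:
Step 1: prey: 41+8-5=44; pred: 7+5-2=10
Step 2: prey: 44+8-8=44; pred: 10+8-4=14
Step 3: prey: 44+8-12=40; pred: 14+12-5=21
Step 4: prey: 40+8-16=32; pred: 21+16-8=29
Step 5: prey: 32+6-18=20; pred: 29+18-11=36
Step 6: prey: 20+4-14=10; pred: 36+14-14=36
Step 7: prey: 10+2-7=5; pred: 36+7-14=29
Step 8: prey: 5+1-2=4; pred: 29+2-11=20
Max prey = 44 at step 1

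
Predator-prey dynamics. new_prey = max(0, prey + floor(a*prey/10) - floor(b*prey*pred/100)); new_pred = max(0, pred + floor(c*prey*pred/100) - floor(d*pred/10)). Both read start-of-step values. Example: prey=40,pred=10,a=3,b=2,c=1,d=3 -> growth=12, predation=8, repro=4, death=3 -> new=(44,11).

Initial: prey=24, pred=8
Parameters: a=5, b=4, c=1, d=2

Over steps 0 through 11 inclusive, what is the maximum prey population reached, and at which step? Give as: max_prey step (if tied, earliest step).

Answer: 41 4

Derivation:
Step 1: prey: 24+12-7=29; pred: 8+1-1=8
Step 2: prey: 29+14-9=34; pred: 8+2-1=9
Step 3: prey: 34+17-12=39; pred: 9+3-1=11
Step 4: prey: 39+19-17=41; pred: 11+4-2=13
Step 5: prey: 41+20-21=40; pred: 13+5-2=16
Step 6: prey: 40+20-25=35; pred: 16+6-3=19
Step 7: prey: 35+17-26=26; pred: 19+6-3=22
Step 8: prey: 26+13-22=17; pred: 22+5-4=23
Step 9: prey: 17+8-15=10; pred: 23+3-4=22
Step 10: prey: 10+5-8=7; pred: 22+2-4=20
Step 11: prey: 7+3-5=5; pred: 20+1-4=17
Max prey = 41 at step 4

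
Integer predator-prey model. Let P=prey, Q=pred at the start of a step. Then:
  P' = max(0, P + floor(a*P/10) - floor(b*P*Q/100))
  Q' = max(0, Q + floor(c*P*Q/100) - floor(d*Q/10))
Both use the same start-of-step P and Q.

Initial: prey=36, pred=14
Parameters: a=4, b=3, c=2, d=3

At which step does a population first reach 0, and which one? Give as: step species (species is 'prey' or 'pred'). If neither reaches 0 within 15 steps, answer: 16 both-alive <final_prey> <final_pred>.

Step 1: prey: 36+14-15=35; pred: 14+10-4=20
Step 2: prey: 35+14-21=28; pred: 20+14-6=28
Step 3: prey: 28+11-23=16; pred: 28+15-8=35
Step 4: prey: 16+6-16=6; pred: 35+11-10=36
Step 5: prey: 6+2-6=2; pred: 36+4-10=30
Step 6: prey: 2+0-1=1; pred: 30+1-9=22
Step 7: prey: 1+0-0=1; pred: 22+0-6=16
Step 8: prey: 1+0-0=1; pred: 16+0-4=12
Step 9: prey: 1+0-0=1; pred: 12+0-3=9
Step 10: prey: 1+0-0=1; pred: 9+0-2=7
Step 11: prey: 1+0-0=1; pred: 7+0-2=5
Step 12: prey: 1+0-0=1; pred: 5+0-1=4
Step 13: prey: 1+0-0=1; pred: 4+0-1=3
Step 14: prey: 1+0-0=1; pred: 3+0-0=3
Steps 15-15: state stable at prey=1, pred=3 (no change)
No extinction within 15 steps

Answer: 16 both-alive 1 3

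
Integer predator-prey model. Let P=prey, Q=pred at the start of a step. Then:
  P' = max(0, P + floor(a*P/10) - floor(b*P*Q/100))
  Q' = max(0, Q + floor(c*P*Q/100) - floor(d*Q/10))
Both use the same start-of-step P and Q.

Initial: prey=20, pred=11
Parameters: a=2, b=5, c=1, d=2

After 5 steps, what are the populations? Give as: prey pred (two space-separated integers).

Answer: 3 6

Derivation:
Step 1: prey: 20+4-11=13; pred: 11+2-2=11
Step 2: prey: 13+2-7=8; pred: 11+1-2=10
Step 3: prey: 8+1-4=5; pred: 10+0-2=8
Step 4: prey: 5+1-2=4; pred: 8+0-1=7
Step 5: prey: 4+0-1=3; pred: 7+0-1=6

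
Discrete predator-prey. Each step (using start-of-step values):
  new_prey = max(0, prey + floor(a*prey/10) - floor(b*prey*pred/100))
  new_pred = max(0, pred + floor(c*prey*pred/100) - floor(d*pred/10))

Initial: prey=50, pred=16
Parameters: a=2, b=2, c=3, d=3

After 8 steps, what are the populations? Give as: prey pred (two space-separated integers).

Answer: 0 17

Derivation:
Step 1: prey: 50+10-16=44; pred: 16+24-4=36
Step 2: prey: 44+8-31=21; pred: 36+47-10=73
Step 3: prey: 21+4-30=0; pred: 73+45-21=97
Step 4: prey: 0+0-0=0; pred: 97+0-29=68
Step 5: prey: 0+0-0=0; pred: 68+0-20=48
Step 6: prey: 0+0-0=0; pred: 48+0-14=34
Step 7: prey: 0+0-0=0; pred: 34+0-10=24
Step 8: prey: 0+0-0=0; pred: 24+0-7=17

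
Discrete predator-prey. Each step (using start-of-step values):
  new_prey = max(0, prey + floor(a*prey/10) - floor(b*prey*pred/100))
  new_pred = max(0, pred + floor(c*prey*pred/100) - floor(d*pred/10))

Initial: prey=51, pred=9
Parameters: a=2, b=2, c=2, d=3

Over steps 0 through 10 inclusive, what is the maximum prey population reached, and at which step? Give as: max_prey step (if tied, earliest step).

Step 1: prey: 51+10-9=52; pred: 9+9-2=16
Step 2: prey: 52+10-16=46; pred: 16+16-4=28
Step 3: prey: 46+9-25=30; pred: 28+25-8=45
Step 4: prey: 30+6-27=9; pred: 45+27-13=59
Step 5: prey: 9+1-10=0; pred: 59+10-17=52
Step 6: prey: 0+0-0=0; pred: 52+0-15=37
Step 7: prey: 0+0-0=0; pred: 37+0-11=26
Step 8: prey: 0+0-0=0; pred: 26+0-7=19
Step 9: prey: 0+0-0=0; pred: 19+0-5=14
Step 10: prey: 0+0-0=0; pred: 14+0-4=10
Max prey = 52 at step 1

Answer: 52 1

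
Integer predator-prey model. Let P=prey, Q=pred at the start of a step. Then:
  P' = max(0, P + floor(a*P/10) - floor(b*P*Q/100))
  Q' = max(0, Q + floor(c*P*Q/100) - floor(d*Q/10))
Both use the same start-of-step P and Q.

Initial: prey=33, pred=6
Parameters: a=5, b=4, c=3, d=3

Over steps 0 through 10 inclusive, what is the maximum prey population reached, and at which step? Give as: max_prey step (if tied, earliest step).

Step 1: prey: 33+16-7=42; pred: 6+5-1=10
Step 2: prey: 42+21-16=47; pred: 10+12-3=19
Step 3: prey: 47+23-35=35; pred: 19+26-5=40
Step 4: prey: 35+17-56=0; pred: 40+42-12=70
Step 5: prey: 0+0-0=0; pred: 70+0-21=49
Step 6: prey: 0+0-0=0; pred: 49+0-14=35
Step 7: prey: 0+0-0=0; pred: 35+0-10=25
Step 8: prey: 0+0-0=0; pred: 25+0-7=18
Step 9: prey: 0+0-0=0; pred: 18+0-5=13
Step 10: prey: 0+0-0=0; pred: 13+0-3=10
Max prey = 47 at step 2

Answer: 47 2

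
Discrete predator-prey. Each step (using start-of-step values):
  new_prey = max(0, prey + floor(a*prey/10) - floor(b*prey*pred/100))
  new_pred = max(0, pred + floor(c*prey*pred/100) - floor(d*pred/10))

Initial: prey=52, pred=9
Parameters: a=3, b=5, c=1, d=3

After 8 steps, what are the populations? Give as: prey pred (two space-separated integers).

Step 1: prey: 52+15-23=44; pred: 9+4-2=11
Step 2: prey: 44+13-24=33; pred: 11+4-3=12
Step 3: prey: 33+9-19=23; pred: 12+3-3=12
Step 4: prey: 23+6-13=16; pred: 12+2-3=11
Step 5: prey: 16+4-8=12; pred: 11+1-3=9
Step 6: prey: 12+3-5=10; pred: 9+1-2=8
Step 7: prey: 10+3-4=9; pred: 8+0-2=6
Step 8: prey: 9+2-2=9; pred: 6+0-1=5

Answer: 9 5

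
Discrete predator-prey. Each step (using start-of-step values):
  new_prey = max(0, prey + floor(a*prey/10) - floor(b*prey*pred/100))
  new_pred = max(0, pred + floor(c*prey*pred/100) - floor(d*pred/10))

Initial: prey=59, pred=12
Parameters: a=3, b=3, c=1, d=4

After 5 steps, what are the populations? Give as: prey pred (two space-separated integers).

Step 1: prey: 59+17-21=55; pred: 12+7-4=15
Step 2: prey: 55+16-24=47; pred: 15+8-6=17
Step 3: prey: 47+14-23=38; pred: 17+7-6=18
Step 4: prey: 38+11-20=29; pred: 18+6-7=17
Step 5: prey: 29+8-14=23; pred: 17+4-6=15

Answer: 23 15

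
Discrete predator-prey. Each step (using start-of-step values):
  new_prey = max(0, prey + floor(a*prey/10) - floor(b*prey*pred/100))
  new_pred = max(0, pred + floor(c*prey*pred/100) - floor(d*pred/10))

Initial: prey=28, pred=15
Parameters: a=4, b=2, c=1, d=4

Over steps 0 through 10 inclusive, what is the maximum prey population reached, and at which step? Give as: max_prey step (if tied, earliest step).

Answer: 73 8

Derivation:
Step 1: prey: 28+11-8=31; pred: 15+4-6=13
Step 2: prey: 31+12-8=35; pred: 13+4-5=12
Step 3: prey: 35+14-8=41; pred: 12+4-4=12
Step 4: prey: 41+16-9=48; pred: 12+4-4=12
Step 5: prey: 48+19-11=56; pred: 12+5-4=13
Step 6: prey: 56+22-14=64; pred: 13+7-5=15
Step 7: prey: 64+25-19=70; pred: 15+9-6=18
Step 8: prey: 70+28-25=73; pred: 18+12-7=23
Step 9: prey: 73+29-33=69; pred: 23+16-9=30
Step 10: prey: 69+27-41=55; pred: 30+20-12=38
Max prey = 73 at step 8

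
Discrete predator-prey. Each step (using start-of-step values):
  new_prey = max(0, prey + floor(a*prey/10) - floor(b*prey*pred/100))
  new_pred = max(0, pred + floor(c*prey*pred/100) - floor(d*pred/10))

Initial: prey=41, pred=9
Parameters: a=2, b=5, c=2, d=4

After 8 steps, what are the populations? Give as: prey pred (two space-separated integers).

Step 1: prey: 41+8-18=31; pred: 9+7-3=13
Step 2: prey: 31+6-20=17; pred: 13+8-5=16
Step 3: prey: 17+3-13=7; pred: 16+5-6=15
Step 4: prey: 7+1-5=3; pred: 15+2-6=11
Step 5: prey: 3+0-1=2; pred: 11+0-4=7
Step 6: prey: 2+0-0=2; pred: 7+0-2=5
Step 7: prey: 2+0-0=2; pred: 5+0-2=3
Step 8: prey: 2+0-0=2; pred: 3+0-1=2

Answer: 2 2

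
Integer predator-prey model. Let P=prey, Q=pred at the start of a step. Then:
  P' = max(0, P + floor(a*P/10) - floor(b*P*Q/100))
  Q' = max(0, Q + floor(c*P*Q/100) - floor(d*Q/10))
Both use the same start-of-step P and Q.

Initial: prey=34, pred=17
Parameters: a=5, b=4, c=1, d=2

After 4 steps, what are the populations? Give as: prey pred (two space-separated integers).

Step 1: prey: 34+17-23=28; pred: 17+5-3=19
Step 2: prey: 28+14-21=21; pred: 19+5-3=21
Step 3: prey: 21+10-17=14; pred: 21+4-4=21
Step 4: prey: 14+7-11=10; pred: 21+2-4=19

Answer: 10 19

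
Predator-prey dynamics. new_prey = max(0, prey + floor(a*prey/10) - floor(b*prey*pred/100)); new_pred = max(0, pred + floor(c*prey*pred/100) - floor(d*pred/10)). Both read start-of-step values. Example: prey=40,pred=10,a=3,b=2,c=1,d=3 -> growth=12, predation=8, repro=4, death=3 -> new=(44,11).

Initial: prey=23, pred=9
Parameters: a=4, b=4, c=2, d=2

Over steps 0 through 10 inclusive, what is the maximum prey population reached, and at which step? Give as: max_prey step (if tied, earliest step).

Step 1: prey: 23+9-8=24; pred: 9+4-1=12
Step 2: prey: 24+9-11=22; pred: 12+5-2=15
Step 3: prey: 22+8-13=17; pred: 15+6-3=18
Step 4: prey: 17+6-12=11; pred: 18+6-3=21
Step 5: prey: 11+4-9=6; pred: 21+4-4=21
Step 6: prey: 6+2-5=3; pred: 21+2-4=19
Step 7: prey: 3+1-2=2; pred: 19+1-3=17
Step 8: prey: 2+0-1=1; pred: 17+0-3=14
Step 9: prey: 1+0-0=1; pred: 14+0-2=12
Step 10: prey: 1+0-0=1; pred: 12+0-2=10
Max prey = 24 at step 1

Answer: 24 1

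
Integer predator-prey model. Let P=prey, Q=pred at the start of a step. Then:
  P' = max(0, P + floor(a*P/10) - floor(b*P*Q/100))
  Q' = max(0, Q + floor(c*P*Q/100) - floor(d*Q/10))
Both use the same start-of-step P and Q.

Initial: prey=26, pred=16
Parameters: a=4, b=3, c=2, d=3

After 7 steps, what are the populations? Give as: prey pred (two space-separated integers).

Step 1: prey: 26+10-12=24; pred: 16+8-4=20
Step 2: prey: 24+9-14=19; pred: 20+9-6=23
Step 3: prey: 19+7-13=13; pred: 23+8-6=25
Step 4: prey: 13+5-9=9; pred: 25+6-7=24
Step 5: prey: 9+3-6=6; pred: 24+4-7=21
Step 6: prey: 6+2-3=5; pred: 21+2-6=17
Step 7: prey: 5+2-2=5; pred: 17+1-5=13

Answer: 5 13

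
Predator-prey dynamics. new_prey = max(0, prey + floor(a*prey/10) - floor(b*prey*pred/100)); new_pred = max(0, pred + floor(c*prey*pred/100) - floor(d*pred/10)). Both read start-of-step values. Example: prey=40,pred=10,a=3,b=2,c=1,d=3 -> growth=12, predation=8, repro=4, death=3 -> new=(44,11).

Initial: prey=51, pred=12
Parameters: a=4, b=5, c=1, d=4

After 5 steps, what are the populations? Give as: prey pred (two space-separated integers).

Step 1: prey: 51+20-30=41; pred: 12+6-4=14
Step 2: prey: 41+16-28=29; pred: 14+5-5=14
Step 3: prey: 29+11-20=20; pred: 14+4-5=13
Step 4: prey: 20+8-13=15; pred: 13+2-5=10
Step 5: prey: 15+6-7=14; pred: 10+1-4=7

Answer: 14 7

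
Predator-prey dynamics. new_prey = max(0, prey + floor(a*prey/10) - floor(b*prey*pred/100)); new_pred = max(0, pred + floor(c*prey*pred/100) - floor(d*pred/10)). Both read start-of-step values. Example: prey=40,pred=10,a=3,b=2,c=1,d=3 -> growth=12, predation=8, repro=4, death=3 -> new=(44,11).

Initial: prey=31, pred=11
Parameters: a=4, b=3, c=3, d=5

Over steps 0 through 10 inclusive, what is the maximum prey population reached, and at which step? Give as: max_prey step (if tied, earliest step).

Step 1: prey: 31+12-10=33; pred: 11+10-5=16
Step 2: prey: 33+13-15=31; pred: 16+15-8=23
Step 3: prey: 31+12-21=22; pred: 23+21-11=33
Step 4: prey: 22+8-21=9; pred: 33+21-16=38
Step 5: prey: 9+3-10=2; pred: 38+10-19=29
Step 6: prey: 2+0-1=1; pred: 29+1-14=16
Step 7: prey: 1+0-0=1; pred: 16+0-8=8
Step 8: prey: 1+0-0=1; pred: 8+0-4=4
Step 9: prey: 1+0-0=1; pred: 4+0-2=2
Step 10: prey: 1+0-0=1; pred: 2+0-1=1
Max prey = 33 at step 1

Answer: 33 1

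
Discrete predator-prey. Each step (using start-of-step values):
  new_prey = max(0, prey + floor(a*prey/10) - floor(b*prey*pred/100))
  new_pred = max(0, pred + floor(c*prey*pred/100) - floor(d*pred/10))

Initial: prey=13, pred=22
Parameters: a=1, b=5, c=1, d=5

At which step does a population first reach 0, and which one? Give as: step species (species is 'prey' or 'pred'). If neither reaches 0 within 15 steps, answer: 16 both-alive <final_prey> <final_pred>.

Answer: 1 prey

Derivation:
Step 1: prey: 13+1-14=0; pred: 22+2-11=13
First extinction: prey at step 1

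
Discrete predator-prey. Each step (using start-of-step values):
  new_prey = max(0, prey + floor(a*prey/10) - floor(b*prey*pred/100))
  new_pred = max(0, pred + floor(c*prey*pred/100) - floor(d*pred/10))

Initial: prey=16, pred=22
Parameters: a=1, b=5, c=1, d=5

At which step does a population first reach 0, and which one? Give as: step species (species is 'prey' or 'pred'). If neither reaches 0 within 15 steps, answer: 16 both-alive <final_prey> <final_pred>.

Step 1: prey: 16+1-17=0; pred: 22+3-11=14
First extinction: prey at step 1

Answer: 1 prey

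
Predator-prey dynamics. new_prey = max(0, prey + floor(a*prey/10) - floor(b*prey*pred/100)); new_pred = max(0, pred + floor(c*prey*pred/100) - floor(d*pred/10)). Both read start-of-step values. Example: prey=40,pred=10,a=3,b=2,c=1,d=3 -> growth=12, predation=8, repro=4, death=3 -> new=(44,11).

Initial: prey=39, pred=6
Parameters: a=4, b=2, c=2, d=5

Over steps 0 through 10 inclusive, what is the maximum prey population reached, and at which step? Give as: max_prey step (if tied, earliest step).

Step 1: prey: 39+15-4=50; pred: 6+4-3=7
Step 2: prey: 50+20-7=63; pred: 7+7-3=11
Step 3: prey: 63+25-13=75; pred: 11+13-5=19
Step 4: prey: 75+30-28=77; pred: 19+28-9=38
Step 5: prey: 77+30-58=49; pred: 38+58-19=77
Step 6: prey: 49+19-75=0; pred: 77+75-38=114
Step 7: prey: 0+0-0=0; pred: 114+0-57=57
Step 8: prey: 0+0-0=0; pred: 57+0-28=29
Step 9: prey: 0+0-0=0; pred: 29+0-14=15
Step 10: prey: 0+0-0=0; pred: 15+0-7=8
Max prey = 77 at step 4

Answer: 77 4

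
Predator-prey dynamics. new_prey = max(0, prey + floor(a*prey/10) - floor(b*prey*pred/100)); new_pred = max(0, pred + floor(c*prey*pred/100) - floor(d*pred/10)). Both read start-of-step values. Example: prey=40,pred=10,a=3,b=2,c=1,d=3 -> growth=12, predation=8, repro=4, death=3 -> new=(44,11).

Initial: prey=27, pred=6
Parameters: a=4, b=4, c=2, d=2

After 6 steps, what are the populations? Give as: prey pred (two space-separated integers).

Answer: 2 31

Derivation:
Step 1: prey: 27+10-6=31; pred: 6+3-1=8
Step 2: prey: 31+12-9=34; pred: 8+4-1=11
Step 3: prey: 34+13-14=33; pred: 11+7-2=16
Step 4: prey: 33+13-21=25; pred: 16+10-3=23
Step 5: prey: 25+10-23=12; pred: 23+11-4=30
Step 6: prey: 12+4-14=2; pred: 30+7-6=31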